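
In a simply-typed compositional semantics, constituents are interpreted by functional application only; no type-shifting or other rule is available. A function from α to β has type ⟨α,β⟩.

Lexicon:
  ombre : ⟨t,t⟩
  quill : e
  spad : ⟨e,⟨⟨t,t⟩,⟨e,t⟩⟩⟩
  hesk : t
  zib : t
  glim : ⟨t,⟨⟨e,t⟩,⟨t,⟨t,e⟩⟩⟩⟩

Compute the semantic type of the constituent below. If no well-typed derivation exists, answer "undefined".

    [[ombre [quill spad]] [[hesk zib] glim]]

[quill spad] — spad of type ⟨e,⟨⟨t,t⟩,⟨e,t⟩⟩⟩ combines with quill of type e: type ⟨⟨t,t⟩,⟨e,t⟩⟩.
[ombre [quill spad]] — [quill spad] of type ⟨⟨t,t⟩,⟨e,t⟩⟩ combines with ombre of type ⟨t,t⟩: type ⟨e,t⟩.
[hesk zib]: t with t — neither is a function whose domain matches the other; composition fails here.

undefined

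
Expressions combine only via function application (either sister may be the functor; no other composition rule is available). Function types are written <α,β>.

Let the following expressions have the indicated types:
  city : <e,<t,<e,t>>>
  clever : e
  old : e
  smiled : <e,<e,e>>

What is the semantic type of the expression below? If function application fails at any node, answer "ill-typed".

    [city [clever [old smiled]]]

<t,<e,t>>

[old smiled] — smiled of type <e,<e,e>> combines with old of type e: type <e,e>.
[clever [old smiled]] — [old smiled] of type <e,e> combines with clever of type e: type e.
[city [clever [old smiled]]] — city of type <e,<t,<e,t>>> combines with [clever [old smiled]] of type e: type <t,<e,t>>.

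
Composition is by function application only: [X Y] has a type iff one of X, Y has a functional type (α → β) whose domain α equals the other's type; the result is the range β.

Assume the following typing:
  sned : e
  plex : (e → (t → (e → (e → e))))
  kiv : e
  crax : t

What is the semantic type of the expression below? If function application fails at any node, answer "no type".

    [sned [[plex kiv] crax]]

[plex kiv] — plex of type (e → (t → (e → (e → e)))) combines with kiv of type e: type (t → (e → (e → e))).
[[plex kiv] crax] — [plex kiv] of type (t → (e → (e → e))) combines with crax of type t: type (e → (e → e)).
[sned [[plex kiv] crax]] — [[plex kiv] crax] of type (e → (e → e)) combines with sned of type e: type (e → e).

(e → e)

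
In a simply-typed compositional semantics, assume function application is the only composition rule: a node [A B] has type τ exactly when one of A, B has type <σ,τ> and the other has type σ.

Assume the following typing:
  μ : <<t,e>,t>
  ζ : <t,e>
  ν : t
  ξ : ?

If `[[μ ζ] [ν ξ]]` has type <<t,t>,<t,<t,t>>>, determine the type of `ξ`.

At [[μ ζ] [ν ξ]] (required: <<t,t>,<t,<t,t>>>): [μ ζ] is t, which is not a function with range <<t,t>,<t,<t,t>>>; hence [ν ξ] is the functor — type <t,<<t,t>,<t,<t,t>>>>.
At [ν ξ] (required: <t,<<t,t>,<t,<t,t>>>>): ν is t, which is not a function with range <t,<<t,t>,<t,<t,t>>>>; hence ξ is the functor — type <t,<t,<<t,t>,<t,<t,t>>>>>.

<t,<t,<<t,t>,<t,<t,t>>>>>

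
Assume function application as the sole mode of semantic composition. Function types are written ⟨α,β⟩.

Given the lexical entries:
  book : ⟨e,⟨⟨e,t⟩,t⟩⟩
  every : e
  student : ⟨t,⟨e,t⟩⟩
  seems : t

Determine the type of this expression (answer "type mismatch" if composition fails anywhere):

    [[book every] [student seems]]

At [book every], book : ⟨e,⟨⟨e,t⟩,t⟩⟩ takes every : e, giving ⟨⟨e,t⟩,t⟩.
At [student seems], student : ⟨t,⟨e,t⟩⟩ takes seems : t, giving ⟨e,t⟩.
At [[book every] [student seems]], [book every] : ⟨⟨e,t⟩,t⟩ takes [student seems] : ⟨e,t⟩, giving t.

t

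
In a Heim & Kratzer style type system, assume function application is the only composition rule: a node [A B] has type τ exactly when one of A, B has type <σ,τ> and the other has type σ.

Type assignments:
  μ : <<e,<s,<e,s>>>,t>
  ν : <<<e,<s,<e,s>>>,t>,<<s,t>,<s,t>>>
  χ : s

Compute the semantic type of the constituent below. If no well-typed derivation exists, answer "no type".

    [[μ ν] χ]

[μ ν] — ν of type <<<e,<s,<e,s>>>,t>,<<s,t>,<s,t>>> combines with μ of type <<e,<s,<e,s>>>,t>: type <<s,t>,<s,t>>.
[[μ ν] χ]: <<s,t>,<s,t>> and s cannot combine by function application — type clash.

no type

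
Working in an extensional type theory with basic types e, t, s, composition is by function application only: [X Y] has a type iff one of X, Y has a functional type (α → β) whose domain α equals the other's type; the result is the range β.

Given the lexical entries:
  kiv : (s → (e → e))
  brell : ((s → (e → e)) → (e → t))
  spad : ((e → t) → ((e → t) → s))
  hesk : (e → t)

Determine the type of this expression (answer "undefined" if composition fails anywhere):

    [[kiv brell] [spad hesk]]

[kiv brell]: brell is ((s → (e → e)) → (e → t)), kiv is (s → (e → e)); result (e → t).
[spad hesk]: spad is ((e → t) → ((e → t) → s)), hesk is (e → t); result ((e → t) → s).
[[kiv brell] [spad hesk]]: [spad hesk] is ((e → t) → s), [kiv brell] is (e → t); result s.

s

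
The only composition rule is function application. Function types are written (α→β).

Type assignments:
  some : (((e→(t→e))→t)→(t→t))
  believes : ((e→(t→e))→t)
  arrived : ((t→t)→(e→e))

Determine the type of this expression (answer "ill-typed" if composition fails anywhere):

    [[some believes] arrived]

(e→e)

[some believes]: (((e→(t→e))→t)→(t→t)) applied to ((e→(t→e))→t) yields (t→t).
[[some believes] arrived]: ((t→t)→(e→e)) applied to (t→t) yields (e→e).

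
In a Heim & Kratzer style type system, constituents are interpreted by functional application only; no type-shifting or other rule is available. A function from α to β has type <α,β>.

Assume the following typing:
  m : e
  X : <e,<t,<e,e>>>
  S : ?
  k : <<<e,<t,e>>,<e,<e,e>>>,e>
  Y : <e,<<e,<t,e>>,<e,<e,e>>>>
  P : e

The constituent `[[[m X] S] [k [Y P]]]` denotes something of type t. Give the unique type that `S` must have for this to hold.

[[[m X] S] [k [Y P]]] must have type t. The sister [k [Y P]] has type e; that is not a function onto t, so [[m X] S] must be the functor, of type <e,t>.
[[m X] S] must have type <e,t>. The sister [m X] has type <t,<e,e>>; that is not a function onto <e,t>, so S must be the functor, of type <<t,<e,e>>,<e,t>>.

<<t,<e,e>>,<e,t>>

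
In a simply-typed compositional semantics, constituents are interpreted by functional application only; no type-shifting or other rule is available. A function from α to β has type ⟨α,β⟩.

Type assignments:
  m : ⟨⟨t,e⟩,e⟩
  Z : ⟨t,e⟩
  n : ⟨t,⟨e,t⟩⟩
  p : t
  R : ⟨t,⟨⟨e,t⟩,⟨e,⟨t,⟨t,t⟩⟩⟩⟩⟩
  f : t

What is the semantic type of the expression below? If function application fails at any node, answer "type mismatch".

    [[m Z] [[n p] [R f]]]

⟨t,⟨t,t⟩⟩

At [m Z], m : ⟨⟨t,e⟩,e⟩ takes Z : ⟨t,e⟩, giving e.
At [n p], n : ⟨t,⟨e,t⟩⟩ takes p : t, giving ⟨e,t⟩.
At [R f], R : ⟨t,⟨⟨e,t⟩,⟨e,⟨t,⟨t,t⟩⟩⟩⟩⟩ takes f : t, giving ⟨⟨e,t⟩,⟨e,⟨t,⟨t,t⟩⟩⟩⟩.
At [[n p] [R f]], [R f] : ⟨⟨e,t⟩,⟨e,⟨t,⟨t,t⟩⟩⟩⟩ takes [n p] : ⟨e,t⟩, giving ⟨e,⟨t,⟨t,t⟩⟩⟩.
At [[m Z] [[n p] [R f]]], [[n p] [R f]] : ⟨e,⟨t,⟨t,t⟩⟩⟩ takes [m Z] : e, giving ⟨t,⟨t,t⟩⟩.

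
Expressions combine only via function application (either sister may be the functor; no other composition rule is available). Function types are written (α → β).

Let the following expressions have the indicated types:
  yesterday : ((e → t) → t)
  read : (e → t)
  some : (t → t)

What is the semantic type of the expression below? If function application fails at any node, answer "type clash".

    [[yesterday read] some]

[yesterday read]: functor yesterday : ((e → t) → t), argument read : (e → t); result t.
[[yesterday read] some]: functor some : (t → t), argument [yesterday read] : t; result t.

t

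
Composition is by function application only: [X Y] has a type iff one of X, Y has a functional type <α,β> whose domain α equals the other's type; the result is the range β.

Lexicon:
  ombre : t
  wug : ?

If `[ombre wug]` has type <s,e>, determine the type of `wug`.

<t,<s,e>>

[ombre wug] must have type <s,e>. The sister ombre has type t; that is not a function onto <s,e>, so wug must be the functor, of type <t,<s,e>>.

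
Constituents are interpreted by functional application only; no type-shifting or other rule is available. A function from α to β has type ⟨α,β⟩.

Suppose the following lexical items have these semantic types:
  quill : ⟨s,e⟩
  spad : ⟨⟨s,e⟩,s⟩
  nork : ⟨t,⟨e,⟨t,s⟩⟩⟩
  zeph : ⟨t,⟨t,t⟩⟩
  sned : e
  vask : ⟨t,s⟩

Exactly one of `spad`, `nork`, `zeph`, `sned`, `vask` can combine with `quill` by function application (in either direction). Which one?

spad — combines: spad : ⟨⟨s,e⟩,s⟩ takes quill : ⟨s,e⟩ as argument, giving s.
nork : ⟨t,⟨e,⟨t,s⟩⟩⟩ — quill needs s; nork needs t; neither fits.
zeph : ⟨t,⟨t,t⟩⟩ — quill needs s; zeph needs t; neither fits.
sned : e — quill needs s; sned needs nothing (atomic); neither fits.
vask : ⟨t,s⟩ — quill needs s; vask needs t; neither fits.

spad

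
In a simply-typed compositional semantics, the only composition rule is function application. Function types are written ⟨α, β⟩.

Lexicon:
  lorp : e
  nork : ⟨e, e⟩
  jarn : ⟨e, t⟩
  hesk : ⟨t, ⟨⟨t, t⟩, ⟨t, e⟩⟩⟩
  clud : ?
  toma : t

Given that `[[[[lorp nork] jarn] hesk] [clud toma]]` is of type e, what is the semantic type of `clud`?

[[[[lorp nork] jarn] hesk] [clud toma]] must have type e. The sister [[[lorp nork] jarn] hesk] has type ⟨⟨t, t⟩, ⟨t, e⟩⟩; that is not a function onto e, so [clud toma] must be the functor, of type ⟨⟨⟨t, t⟩, ⟨t, e⟩⟩, e⟩.
[clud toma] must have type ⟨⟨⟨t, t⟩, ⟨t, e⟩⟩, e⟩. The sister toma has type t; that is not a function onto ⟨⟨⟨t, t⟩, ⟨t, e⟩⟩, e⟩, so clud must be the functor, of type ⟨t, ⟨⟨⟨t, t⟩, ⟨t, e⟩⟩, e⟩⟩.

⟨t, ⟨⟨⟨t, t⟩, ⟨t, e⟩⟩, e⟩⟩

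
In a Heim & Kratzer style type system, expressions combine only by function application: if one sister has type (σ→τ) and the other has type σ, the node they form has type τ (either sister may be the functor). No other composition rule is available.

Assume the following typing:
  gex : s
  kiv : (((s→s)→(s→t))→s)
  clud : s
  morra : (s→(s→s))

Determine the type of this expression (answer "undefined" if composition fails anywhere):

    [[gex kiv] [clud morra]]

At [gex kiv]: neither s nor (((s→s)→(s→t))→s) can take the other as argument; the node is ill-typed.

undefined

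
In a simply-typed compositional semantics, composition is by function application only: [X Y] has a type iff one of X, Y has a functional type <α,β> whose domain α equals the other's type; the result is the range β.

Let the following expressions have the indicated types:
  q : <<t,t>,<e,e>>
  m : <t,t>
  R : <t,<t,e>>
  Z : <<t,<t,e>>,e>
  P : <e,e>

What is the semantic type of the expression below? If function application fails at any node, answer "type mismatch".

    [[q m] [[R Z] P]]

[q m]: <<t,t>,<e,e>> applied to <t,t> yields <e,e>.
[R Z]: <<t,<t,e>>,e> applied to <t,<t,e>> yields e.
[[R Z] P]: <e,e> applied to e yields e.
[[q m] [[R Z] P]]: <e,e> applied to e yields e.

e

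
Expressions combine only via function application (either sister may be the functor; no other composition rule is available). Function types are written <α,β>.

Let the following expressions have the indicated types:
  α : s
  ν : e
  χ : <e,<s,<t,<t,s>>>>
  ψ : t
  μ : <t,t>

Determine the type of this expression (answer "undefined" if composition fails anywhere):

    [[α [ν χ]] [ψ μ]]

<t,s>

[ν χ] — χ of type <e,<s,<t,<t,s>>>> combines with ν of type e: type <s,<t,<t,s>>>.
[α [ν χ]] — [ν χ] of type <s,<t,<t,s>>> combines with α of type s: type <t,<t,s>>.
[ψ μ] — μ of type <t,t> combines with ψ of type t: type t.
[[α [ν χ]] [ψ μ]] — [α [ν χ]] of type <t,<t,s>> combines with [ψ μ] of type t: type <t,s>.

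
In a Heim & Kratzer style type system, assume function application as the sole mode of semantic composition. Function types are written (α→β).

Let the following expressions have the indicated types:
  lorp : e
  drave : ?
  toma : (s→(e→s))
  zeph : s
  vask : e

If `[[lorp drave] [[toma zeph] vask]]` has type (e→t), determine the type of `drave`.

At [[lorp drave] [[toma zeph] vask]] (required: (e→t)): [[toma zeph] vask] is s, which is not a function with range (e→t); hence [lorp drave] is the functor — type (s→(e→t)).
At [lorp drave] (required: (s→(e→t))): lorp is e, which is not a function with range (s→(e→t)); hence drave is the functor — type (e→(s→(e→t))).

(e→(s→(e→t)))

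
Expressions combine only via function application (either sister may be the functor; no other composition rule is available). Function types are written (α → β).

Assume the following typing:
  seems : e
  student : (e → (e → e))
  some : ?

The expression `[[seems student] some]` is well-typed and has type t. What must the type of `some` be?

At [[seems student] some] (required: t): [seems student] is (e → e), which is not a function with range t; hence some is the functor — type ((e → e) → t).

((e → e) → t)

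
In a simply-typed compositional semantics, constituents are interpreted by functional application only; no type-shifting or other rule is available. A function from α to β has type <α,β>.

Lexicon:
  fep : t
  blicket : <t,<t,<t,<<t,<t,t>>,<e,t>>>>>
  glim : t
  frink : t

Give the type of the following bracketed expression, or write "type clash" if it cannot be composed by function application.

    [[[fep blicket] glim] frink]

[fep blicket]: functor blicket : <t,<t,<t,<<t,<t,t>>,<e,t>>>>>, argument fep : t; result <t,<t,<<t,<t,t>>,<e,t>>>>.
[[fep blicket] glim]: functor [fep blicket] : <t,<t,<<t,<t,t>>,<e,t>>>>, argument glim : t; result <t,<<t,<t,t>>,<e,t>>>.
[[[fep blicket] glim] frink]: functor [[fep blicket] glim] : <t,<<t,<t,t>>,<e,t>>>, argument frink : t; result <<t,<t,t>>,<e,t>>.

<<t,<t,t>>,<e,t>>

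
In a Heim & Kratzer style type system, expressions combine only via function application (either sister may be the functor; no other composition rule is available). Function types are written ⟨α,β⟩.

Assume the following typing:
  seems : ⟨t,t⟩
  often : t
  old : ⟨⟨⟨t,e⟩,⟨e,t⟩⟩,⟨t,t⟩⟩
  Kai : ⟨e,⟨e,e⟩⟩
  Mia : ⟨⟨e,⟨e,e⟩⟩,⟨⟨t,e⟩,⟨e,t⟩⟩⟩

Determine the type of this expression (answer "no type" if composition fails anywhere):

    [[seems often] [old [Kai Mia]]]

t

[seems often]: seems is ⟨t,t⟩, often is t; result t.
[Kai Mia]: Mia is ⟨⟨e,⟨e,e⟩⟩,⟨⟨t,e⟩,⟨e,t⟩⟩⟩, Kai is ⟨e,⟨e,e⟩⟩; result ⟨⟨t,e⟩,⟨e,t⟩⟩.
[old [Kai Mia]]: old is ⟨⟨⟨t,e⟩,⟨e,t⟩⟩,⟨t,t⟩⟩, [Kai Mia] is ⟨⟨t,e⟩,⟨e,t⟩⟩; result ⟨t,t⟩.
[[seems often] [old [Kai Mia]]]: [old [Kai Mia]] is ⟨t,t⟩, [seems often] is t; result t.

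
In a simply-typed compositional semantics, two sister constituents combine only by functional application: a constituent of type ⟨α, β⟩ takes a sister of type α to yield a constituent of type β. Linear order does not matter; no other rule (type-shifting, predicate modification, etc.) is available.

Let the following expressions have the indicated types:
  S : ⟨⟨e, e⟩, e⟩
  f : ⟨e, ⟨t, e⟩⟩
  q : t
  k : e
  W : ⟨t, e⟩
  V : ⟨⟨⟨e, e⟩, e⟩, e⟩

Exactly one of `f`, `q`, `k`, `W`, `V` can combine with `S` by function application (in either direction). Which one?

V

f : ⟨e, ⟨t, e⟩⟩ — does not combine with S.
q : t — does not combine with S.
k : e — does not combine with S.
W : ⟨t, e⟩ — does not combine with S.
V — combines: V : ⟨⟨⟨e, e⟩, e⟩, e⟩ takes S : ⟨⟨e, e⟩, e⟩ as argument, giving e.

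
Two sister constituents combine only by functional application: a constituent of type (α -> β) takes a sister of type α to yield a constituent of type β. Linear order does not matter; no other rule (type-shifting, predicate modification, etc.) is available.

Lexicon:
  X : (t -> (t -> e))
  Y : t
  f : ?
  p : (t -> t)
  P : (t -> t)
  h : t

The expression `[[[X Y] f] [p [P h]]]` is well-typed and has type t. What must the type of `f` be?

((t -> e) -> (t -> t))

For [[[X Y] f] [p [P h]]] to have type t with [p [P h]] of type t, [[X Y] f] must be the function: [[X Y] f] : (t -> t).
For [[X Y] f] to have type (t -> t) with [X Y] of type (t -> e), f must be the function: f : ((t -> e) -> (t -> t)).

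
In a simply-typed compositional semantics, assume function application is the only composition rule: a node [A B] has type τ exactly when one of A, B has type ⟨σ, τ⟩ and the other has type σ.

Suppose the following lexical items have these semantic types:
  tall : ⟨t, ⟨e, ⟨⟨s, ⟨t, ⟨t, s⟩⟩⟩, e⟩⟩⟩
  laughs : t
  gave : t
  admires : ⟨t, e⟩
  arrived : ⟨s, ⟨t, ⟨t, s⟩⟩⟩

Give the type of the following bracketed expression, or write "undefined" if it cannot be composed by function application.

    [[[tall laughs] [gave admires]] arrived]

[tall laughs]: ⟨t, ⟨e, ⟨⟨s, ⟨t, ⟨t, s⟩⟩⟩, e⟩⟩⟩ applied to t yields ⟨e, ⟨⟨s, ⟨t, ⟨t, s⟩⟩⟩, e⟩⟩.
[gave admires]: ⟨t, e⟩ applied to t yields e.
[[tall laughs] [gave admires]]: ⟨e, ⟨⟨s, ⟨t, ⟨t, s⟩⟩⟩, e⟩⟩ applied to e yields ⟨⟨s, ⟨t, ⟨t, s⟩⟩⟩, e⟩.
[[[tall laughs] [gave admires]] arrived]: ⟨⟨s, ⟨t, ⟨t, s⟩⟩⟩, e⟩ applied to ⟨s, ⟨t, ⟨t, s⟩⟩⟩ yields e.

e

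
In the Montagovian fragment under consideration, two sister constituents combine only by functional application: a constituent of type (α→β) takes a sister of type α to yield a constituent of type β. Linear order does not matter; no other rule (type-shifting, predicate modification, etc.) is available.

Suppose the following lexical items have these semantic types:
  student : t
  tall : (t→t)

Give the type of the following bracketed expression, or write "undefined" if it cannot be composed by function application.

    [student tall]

[student tall] — tall of type (t→t) combines with student of type t: type t.

t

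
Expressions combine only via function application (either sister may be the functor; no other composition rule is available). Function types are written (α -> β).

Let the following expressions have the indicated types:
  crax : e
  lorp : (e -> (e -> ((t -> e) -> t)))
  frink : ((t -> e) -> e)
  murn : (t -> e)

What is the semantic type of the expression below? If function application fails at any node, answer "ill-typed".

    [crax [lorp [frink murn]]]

[frink murn]: frink is ((t -> e) -> e), murn is (t -> e); result e.
[lorp [frink murn]]: lorp is (e -> (e -> ((t -> e) -> t))), [frink murn] is e; result (e -> ((t -> e) -> t)).
[crax [lorp [frink murn]]]: [lorp [frink murn]] is (e -> ((t -> e) -> t)), crax is e; result ((t -> e) -> t).

((t -> e) -> t)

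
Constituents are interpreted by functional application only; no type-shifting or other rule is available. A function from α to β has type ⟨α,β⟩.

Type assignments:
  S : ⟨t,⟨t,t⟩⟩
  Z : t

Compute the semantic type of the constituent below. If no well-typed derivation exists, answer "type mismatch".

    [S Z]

[S Z]: S is ⟨t,⟨t,t⟩⟩, Z is t; result ⟨t,t⟩.

⟨t,t⟩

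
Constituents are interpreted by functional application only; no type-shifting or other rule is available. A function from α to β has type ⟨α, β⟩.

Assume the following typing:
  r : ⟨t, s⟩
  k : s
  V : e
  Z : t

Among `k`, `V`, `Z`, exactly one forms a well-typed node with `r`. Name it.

k : s — r needs t; k needs nothing (atomic); neither fits.
V : e — r needs t; V needs nothing (atomic); neither fits.
Z — combines: r : ⟨t, s⟩ takes Z : t as argument, giving s.

Z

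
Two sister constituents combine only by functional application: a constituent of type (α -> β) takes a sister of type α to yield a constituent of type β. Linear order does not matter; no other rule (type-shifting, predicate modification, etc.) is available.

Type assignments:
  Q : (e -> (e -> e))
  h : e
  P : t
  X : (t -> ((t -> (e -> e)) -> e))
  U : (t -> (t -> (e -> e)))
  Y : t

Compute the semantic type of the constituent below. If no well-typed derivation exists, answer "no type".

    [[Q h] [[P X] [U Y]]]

e

[Q h]: Q is (e -> (e -> e)), h is e; result (e -> e).
[P X]: X is (t -> ((t -> (e -> e)) -> e)), P is t; result ((t -> (e -> e)) -> e).
[U Y]: U is (t -> (t -> (e -> e))), Y is t; result (t -> (e -> e)).
[[P X] [U Y]]: [P X] is ((t -> (e -> e)) -> e), [U Y] is (t -> (e -> e)); result e.
[[Q h] [[P X] [U Y]]]: [Q h] is (e -> e), [[P X] [U Y]] is e; result e.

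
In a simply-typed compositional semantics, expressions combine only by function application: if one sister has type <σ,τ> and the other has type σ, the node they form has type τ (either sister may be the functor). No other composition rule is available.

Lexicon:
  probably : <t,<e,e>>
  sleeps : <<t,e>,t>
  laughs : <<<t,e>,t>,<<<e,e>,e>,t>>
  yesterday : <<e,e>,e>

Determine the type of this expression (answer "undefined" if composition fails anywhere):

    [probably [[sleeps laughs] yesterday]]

[sleeps laughs]: <<<t,e>,t>,<<<e,e>,e>,t>> applied to <<t,e>,t> yields <<<e,e>,e>,t>.
[[sleeps laughs] yesterday]: <<<e,e>,e>,t> applied to <<e,e>,e> yields t.
[probably [[sleeps laughs] yesterday]]: <t,<e,e>> applied to t yields <e,e>.

<e,e>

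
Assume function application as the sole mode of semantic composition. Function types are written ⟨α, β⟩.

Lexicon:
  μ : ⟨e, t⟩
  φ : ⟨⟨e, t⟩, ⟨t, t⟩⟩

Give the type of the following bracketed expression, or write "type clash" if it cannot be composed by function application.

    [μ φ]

At [μ φ], φ : ⟨⟨e, t⟩, ⟨t, t⟩⟩ takes μ : ⟨e, t⟩, giving ⟨t, t⟩.

⟨t, t⟩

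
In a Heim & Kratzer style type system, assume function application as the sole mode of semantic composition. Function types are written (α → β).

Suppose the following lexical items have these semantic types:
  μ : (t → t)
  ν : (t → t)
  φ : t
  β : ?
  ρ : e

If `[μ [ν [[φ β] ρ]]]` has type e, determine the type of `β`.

[μ [ν [[φ β] ρ]]] must have type e. The sister μ has type (t → t); that is not a function onto e, so [ν [[φ β] ρ]] must be the functor, of type ((t → t) → e).
[ν [[φ β] ρ]] must have type ((t → t) → e). The sister ν has type (t → t); that is not a function onto ((t → t) → e), so [[φ β] ρ] must be the functor, of type ((t → t) → ((t → t) → e)).
[[φ β] ρ] must have type ((t → t) → ((t → t) → e)). The sister ρ has type e; that is not a function onto ((t → t) → ((t → t) → e)), so [φ β] must be the functor, of type (e → ((t → t) → ((t → t) → e))).
[φ β] must have type (e → ((t → t) → ((t → t) → e))). The sister φ has type t; that is not a function onto (e → ((t → t) → ((t → t) → e))), so β must be the functor, of type (t → (e → ((t → t) → ((t → t) → e)))).

(t → (e → ((t → t) → ((t → t) → e))))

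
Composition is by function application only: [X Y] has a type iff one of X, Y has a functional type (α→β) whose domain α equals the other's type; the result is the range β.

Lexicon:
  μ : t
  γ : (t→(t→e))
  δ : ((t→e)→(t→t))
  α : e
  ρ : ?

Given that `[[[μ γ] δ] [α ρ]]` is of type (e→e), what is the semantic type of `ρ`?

(e→((t→t)→(e→e)))

[[[μ γ] δ] [α ρ]] is required to be (e→e). [[μ γ] δ] : (t→t) cannot yield (e→e) as functor, so [α ρ] : ((t→t)→(e→e)).
[α ρ] is required to be ((t→t)→(e→e)). α : e cannot yield ((t→t)→(e→e)) as functor, so ρ : (e→((t→t)→(e→e))).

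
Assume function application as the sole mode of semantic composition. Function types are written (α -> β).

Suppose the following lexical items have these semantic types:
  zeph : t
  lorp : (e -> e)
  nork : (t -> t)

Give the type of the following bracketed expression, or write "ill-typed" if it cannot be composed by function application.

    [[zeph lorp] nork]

[zeph lorp]: t with (e -> e) — neither is a function whose domain matches the other; composition fails here.

ill-typed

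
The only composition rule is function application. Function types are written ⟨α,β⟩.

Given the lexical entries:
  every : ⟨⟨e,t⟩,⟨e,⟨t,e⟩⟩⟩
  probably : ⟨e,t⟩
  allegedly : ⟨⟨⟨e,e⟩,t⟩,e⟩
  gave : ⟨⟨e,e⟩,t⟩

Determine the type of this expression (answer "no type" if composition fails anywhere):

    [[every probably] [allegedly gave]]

At [every probably], every : ⟨⟨e,t⟩,⟨e,⟨t,e⟩⟩⟩ takes probably : ⟨e,t⟩, giving ⟨e,⟨t,e⟩⟩.
At [allegedly gave], allegedly : ⟨⟨⟨e,e⟩,t⟩,e⟩ takes gave : ⟨⟨e,e⟩,t⟩, giving e.
At [[every probably] [allegedly gave]], [every probably] : ⟨e,⟨t,e⟩⟩ takes [allegedly gave] : e, giving ⟨t,e⟩.

⟨t,e⟩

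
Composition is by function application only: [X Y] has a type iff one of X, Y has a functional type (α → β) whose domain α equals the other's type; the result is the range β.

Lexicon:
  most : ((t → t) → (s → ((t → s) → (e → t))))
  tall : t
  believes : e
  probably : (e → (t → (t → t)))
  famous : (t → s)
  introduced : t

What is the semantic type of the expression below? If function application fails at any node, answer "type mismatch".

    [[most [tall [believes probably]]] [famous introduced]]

((t → s) → (e → t))

[believes probably]: (e → (t → (t → t))) applied to e yields (t → (t → t)).
[tall [believes probably]]: (t → (t → t)) applied to t yields (t → t).
[most [tall [believes probably]]]: ((t → t) → (s → ((t → s) → (e → t)))) applied to (t → t) yields (s → ((t → s) → (e → t))).
[famous introduced]: (t → s) applied to t yields s.
[[most [tall [believes probably]]] [famous introduced]]: (s → ((t → s) → (e → t))) applied to s yields ((t → s) → (e → t)).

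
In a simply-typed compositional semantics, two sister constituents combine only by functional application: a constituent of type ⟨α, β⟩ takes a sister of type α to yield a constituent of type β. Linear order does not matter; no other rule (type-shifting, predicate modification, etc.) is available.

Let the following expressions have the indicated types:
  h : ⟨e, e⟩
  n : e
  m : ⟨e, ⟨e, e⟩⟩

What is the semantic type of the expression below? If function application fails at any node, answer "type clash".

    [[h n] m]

[h n]: ⟨e, e⟩ applied to e yields e.
[[h n] m]: ⟨e, ⟨e, e⟩⟩ applied to e yields ⟨e, e⟩.

⟨e, e⟩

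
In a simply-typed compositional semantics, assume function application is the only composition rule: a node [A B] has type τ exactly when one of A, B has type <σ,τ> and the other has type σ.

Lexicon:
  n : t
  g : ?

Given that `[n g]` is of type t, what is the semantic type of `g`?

At [n g] (required: t): n is t, which is not a function with range t; hence g is the functor — type <t,t>.

<t,t>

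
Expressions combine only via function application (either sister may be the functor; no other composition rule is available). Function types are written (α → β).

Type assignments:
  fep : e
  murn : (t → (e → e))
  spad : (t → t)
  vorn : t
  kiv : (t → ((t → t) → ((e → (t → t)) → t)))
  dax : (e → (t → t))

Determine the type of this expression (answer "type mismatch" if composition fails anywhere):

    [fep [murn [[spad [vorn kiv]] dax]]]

[vorn kiv]: (t → ((t → t) → ((e → (t → t)) → t))) applied to t yields ((t → t) → ((e → (t → t)) → t)).
[spad [vorn kiv]]: ((t → t) → ((e → (t → t)) → t)) applied to (t → t) yields ((e → (t → t)) → t).
[[spad [vorn kiv]] dax]: ((e → (t → t)) → t) applied to (e → (t → t)) yields t.
[murn [[spad [vorn kiv]] dax]]: (t → (e → e)) applied to t yields (e → e).
[fep [murn [[spad [vorn kiv]] dax]]]: (e → e) applied to e yields e.

e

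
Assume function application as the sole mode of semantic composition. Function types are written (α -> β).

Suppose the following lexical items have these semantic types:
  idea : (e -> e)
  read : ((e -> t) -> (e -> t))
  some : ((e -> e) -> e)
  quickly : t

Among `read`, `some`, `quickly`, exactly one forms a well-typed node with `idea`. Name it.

some

read : ((e -> t) -> (e -> t)) — idea needs e; read needs (e -> t); neither fits.
some — combines: some : ((e -> e) -> e) takes idea : (e -> e) as argument, giving e.
quickly : t — idea needs e; quickly needs nothing (atomic); neither fits.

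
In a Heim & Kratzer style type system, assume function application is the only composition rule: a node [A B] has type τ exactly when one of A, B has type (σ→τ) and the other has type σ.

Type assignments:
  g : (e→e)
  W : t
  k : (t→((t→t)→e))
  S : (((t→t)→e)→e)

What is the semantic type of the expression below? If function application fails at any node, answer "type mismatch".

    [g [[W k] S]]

At [W k], k : (t→((t→t)→e)) takes W : t, giving ((t→t)→e).
At [[W k] S], S : (((t→t)→e)→e) takes [W k] : ((t→t)→e), giving e.
At [g [[W k] S]], g : (e→e) takes [[W k] S] : e, giving e.

e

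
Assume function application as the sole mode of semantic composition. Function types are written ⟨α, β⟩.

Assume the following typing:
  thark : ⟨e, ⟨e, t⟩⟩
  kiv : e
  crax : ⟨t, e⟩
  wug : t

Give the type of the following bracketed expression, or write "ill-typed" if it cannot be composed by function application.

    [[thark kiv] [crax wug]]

[thark kiv]: functor thark : ⟨e, ⟨e, t⟩⟩, argument kiv : e; result ⟨e, t⟩.
[crax wug]: functor crax : ⟨t, e⟩, argument wug : t; result e.
[[thark kiv] [crax wug]]: functor [thark kiv] : ⟨e, t⟩, argument [crax wug] : e; result t.

t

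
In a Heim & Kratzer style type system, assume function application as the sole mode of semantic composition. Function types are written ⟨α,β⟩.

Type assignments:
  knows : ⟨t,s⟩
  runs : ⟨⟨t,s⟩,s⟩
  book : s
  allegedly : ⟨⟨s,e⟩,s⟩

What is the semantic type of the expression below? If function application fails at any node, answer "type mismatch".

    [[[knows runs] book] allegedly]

type mismatch

[knows runs]: ⟨⟨t,s⟩,s⟩ applied to ⟨t,s⟩ yields s.
At [[knows runs] book]: neither s nor s can take the other as argument; the node is ill-typed.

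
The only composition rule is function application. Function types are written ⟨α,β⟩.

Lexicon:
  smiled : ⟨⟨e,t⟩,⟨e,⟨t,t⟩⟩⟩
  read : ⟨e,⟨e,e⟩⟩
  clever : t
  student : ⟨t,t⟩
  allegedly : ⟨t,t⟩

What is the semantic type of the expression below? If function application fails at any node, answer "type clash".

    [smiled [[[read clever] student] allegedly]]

[read clever]: ⟨e,⟨e,e⟩⟩ and t cannot combine by function application — type clash.

type clash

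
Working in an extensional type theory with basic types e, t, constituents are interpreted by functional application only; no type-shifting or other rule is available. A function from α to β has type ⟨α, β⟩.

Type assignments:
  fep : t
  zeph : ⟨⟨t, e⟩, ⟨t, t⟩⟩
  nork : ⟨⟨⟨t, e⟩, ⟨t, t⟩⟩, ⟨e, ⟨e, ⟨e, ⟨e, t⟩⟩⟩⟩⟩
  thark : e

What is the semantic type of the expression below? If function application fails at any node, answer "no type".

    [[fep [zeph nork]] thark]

no type

At [zeph nork], nork : ⟨⟨⟨t, e⟩, ⟨t, t⟩⟩, ⟨e, ⟨e, ⟨e, ⟨e, t⟩⟩⟩⟩⟩ takes zeph : ⟨⟨t, e⟩, ⟨t, t⟩⟩, giving ⟨e, ⟨e, ⟨e, ⟨e, t⟩⟩⟩⟩.
At [fep [zeph nork]]: neither t nor ⟨e, ⟨e, ⟨e, ⟨e, t⟩⟩⟩⟩ can take the other as argument; the node is ill-typed.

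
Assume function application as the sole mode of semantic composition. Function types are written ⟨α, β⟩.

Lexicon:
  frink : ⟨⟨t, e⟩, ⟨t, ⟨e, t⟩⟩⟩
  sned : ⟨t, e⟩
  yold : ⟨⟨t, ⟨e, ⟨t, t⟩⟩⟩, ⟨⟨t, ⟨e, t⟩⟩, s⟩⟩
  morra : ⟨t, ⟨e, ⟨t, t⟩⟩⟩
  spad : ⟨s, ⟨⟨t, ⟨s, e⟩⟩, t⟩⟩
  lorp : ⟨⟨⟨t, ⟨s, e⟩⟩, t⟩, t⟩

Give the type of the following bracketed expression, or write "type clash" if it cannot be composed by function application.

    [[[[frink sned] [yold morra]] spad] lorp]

t

[frink sned]: functor frink : ⟨⟨t, e⟩, ⟨t, ⟨e, t⟩⟩⟩, argument sned : ⟨t, e⟩; result ⟨t, ⟨e, t⟩⟩.
[yold morra]: functor yold : ⟨⟨t, ⟨e, ⟨t, t⟩⟩⟩, ⟨⟨t, ⟨e, t⟩⟩, s⟩⟩, argument morra : ⟨t, ⟨e, ⟨t, t⟩⟩⟩; result ⟨⟨t, ⟨e, t⟩⟩, s⟩.
[[frink sned] [yold morra]]: functor [yold morra] : ⟨⟨t, ⟨e, t⟩⟩, s⟩, argument [frink sned] : ⟨t, ⟨e, t⟩⟩; result s.
[[[frink sned] [yold morra]] spad]: functor spad : ⟨s, ⟨⟨t, ⟨s, e⟩⟩, t⟩⟩, argument [[frink sned] [yold morra]] : s; result ⟨⟨t, ⟨s, e⟩⟩, t⟩.
[[[[frink sned] [yold morra]] spad] lorp]: functor lorp : ⟨⟨⟨t, ⟨s, e⟩⟩, t⟩, t⟩, argument [[[frink sned] [yold morra]] spad] : ⟨⟨t, ⟨s, e⟩⟩, t⟩; result t.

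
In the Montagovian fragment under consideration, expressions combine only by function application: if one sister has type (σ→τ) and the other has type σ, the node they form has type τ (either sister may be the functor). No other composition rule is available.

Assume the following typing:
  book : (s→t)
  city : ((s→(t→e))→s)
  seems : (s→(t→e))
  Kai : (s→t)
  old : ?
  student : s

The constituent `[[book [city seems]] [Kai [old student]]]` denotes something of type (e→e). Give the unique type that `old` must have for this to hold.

(s→((s→t)→(t→(e→e))))

For [[book [city seems]] [Kai [old student]]] to have type (e→e) with [book [city seems]] of type t, [Kai [old student]] must be the function: [Kai [old student]] : (t→(e→e)).
For [Kai [old student]] to have type (t→(e→e)) with Kai of type (s→t), [old student] must be the function: [old student] : ((s→t)→(t→(e→e))).
For [old student] to have type ((s→t)→(t→(e→e))) with student of type s, old must be the function: old : (s→((s→t)→(t→(e→e)))).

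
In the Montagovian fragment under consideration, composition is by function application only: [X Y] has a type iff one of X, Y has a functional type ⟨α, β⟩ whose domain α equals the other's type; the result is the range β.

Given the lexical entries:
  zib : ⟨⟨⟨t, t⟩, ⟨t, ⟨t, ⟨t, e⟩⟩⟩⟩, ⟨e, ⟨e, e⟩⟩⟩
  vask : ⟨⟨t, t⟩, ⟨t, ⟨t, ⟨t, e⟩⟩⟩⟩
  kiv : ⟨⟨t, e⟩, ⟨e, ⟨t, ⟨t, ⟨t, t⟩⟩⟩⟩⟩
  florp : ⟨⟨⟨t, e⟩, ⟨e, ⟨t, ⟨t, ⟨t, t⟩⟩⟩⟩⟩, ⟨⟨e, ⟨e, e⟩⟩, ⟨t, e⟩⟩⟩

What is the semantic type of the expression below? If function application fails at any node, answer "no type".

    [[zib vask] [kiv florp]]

⟨t, e⟩

[zib vask]: ⟨⟨⟨t, t⟩, ⟨t, ⟨t, ⟨t, e⟩⟩⟩⟩, ⟨e, ⟨e, e⟩⟩⟩ applied to ⟨⟨t, t⟩, ⟨t, ⟨t, ⟨t, e⟩⟩⟩⟩ yields ⟨e, ⟨e, e⟩⟩.
[kiv florp]: ⟨⟨⟨t, e⟩, ⟨e, ⟨t, ⟨t, ⟨t, t⟩⟩⟩⟩⟩, ⟨⟨e, ⟨e, e⟩⟩, ⟨t, e⟩⟩⟩ applied to ⟨⟨t, e⟩, ⟨e, ⟨t, ⟨t, ⟨t, t⟩⟩⟩⟩⟩ yields ⟨⟨e, ⟨e, e⟩⟩, ⟨t, e⟩⟩.
[[zib vask] [kiv florp]]: ⟨⟨e, ⟨e, e⟩⟩, ⟨t, e⟩⟩ applied to ⟨e, ⟨e, e⟩⟩ yields ⟨t, e⟩.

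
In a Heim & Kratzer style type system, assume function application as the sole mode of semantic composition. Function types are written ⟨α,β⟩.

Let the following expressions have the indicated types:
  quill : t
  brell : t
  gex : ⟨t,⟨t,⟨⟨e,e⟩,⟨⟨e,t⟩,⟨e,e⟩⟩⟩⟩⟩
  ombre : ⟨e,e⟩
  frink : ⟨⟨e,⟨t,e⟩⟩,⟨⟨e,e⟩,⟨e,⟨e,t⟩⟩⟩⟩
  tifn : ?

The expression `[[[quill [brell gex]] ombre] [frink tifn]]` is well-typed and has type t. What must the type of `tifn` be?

⟨⟨⟨e,⟨t,e⟩⟩,⟨⟨e,e⟩,⟨e,⟨e,t⟩⟩⟩⟩,⟨⟨⟨e,t⟩,⟨e,e⟩⟩,t⟩⟩

At [[[quill [brell gex]] ombre] [frink tifn]] (required: t): [[quill [brell gex]] ombre] is ⟨⟨e,t⟩,⟨e,e⟩⟩, which is not a function with range t; hence [frink tifn] is the functor — type ⟨⟨⟨e,t⟩,⟨e,e⟩⟩,t⟩.
At [frink tifn] (required: ⟨⟨⟨e,t⟩,⟨e,e⟩⟩,t⟩): frink is ⟨⟨e,⟨t,e⟩⟩,⟨⟨e,e⟩,⟨e,⟨e,t⟩⟩⟩⟩, which is not a function with range ⟨⟨⟨e,t⟩,⟨e,e⟩⟩,t⟩; hence tifn is the functor — type ⟨⟨⟨e,⟨t,e⟩⟩,⟨⟨e,e⟩,⟨e,⟨e,t⟩⟩⟩⟩,⟨⟨⟨e,t⟩,⟨e,e⟩⟩,t⟩⟩.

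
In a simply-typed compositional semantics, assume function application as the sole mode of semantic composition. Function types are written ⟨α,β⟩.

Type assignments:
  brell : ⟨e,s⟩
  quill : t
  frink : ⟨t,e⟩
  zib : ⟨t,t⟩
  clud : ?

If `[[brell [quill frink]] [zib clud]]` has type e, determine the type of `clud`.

⟨⟨t,t⟩,⟨s,e⟩⟩

[[brell [quill frink]] [zib clud]] must have type e. The sister [brell [quill frink]] has type s; that is not a function onto e, so [zib clud] must be the functor, of type ⟨s,e⟩.
[zib clud] must have type ⟨s,e⟩. The sister zib has type ⟨t,t⟩; that is not a function onto ⟨s,e⟩, so clud must be the functor, of type ⟨⟨t,t⟩,⟨s,e⟩⟩.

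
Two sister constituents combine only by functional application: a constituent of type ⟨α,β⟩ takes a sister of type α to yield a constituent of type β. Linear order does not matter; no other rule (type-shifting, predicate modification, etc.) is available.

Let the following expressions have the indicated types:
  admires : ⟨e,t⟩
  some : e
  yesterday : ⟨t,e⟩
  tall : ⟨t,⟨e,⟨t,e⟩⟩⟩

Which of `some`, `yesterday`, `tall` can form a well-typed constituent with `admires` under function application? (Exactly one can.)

some — combines: admires : ⟨e,t⟩ takes some : e as argument, giving t.
yesterday : ⟨t,e⟩ — does not combine with admires.
tall : ⟨t,⟨e,⟨t,e⟩⟩⟩ — does not combine with admires.

some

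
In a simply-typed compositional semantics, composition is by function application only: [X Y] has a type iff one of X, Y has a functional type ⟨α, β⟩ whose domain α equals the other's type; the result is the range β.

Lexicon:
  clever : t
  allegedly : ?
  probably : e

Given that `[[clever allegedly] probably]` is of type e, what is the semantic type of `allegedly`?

[[clever allegedly] probably] is required to be e. probably : e cannot yield e as functor, so [clever allegedly] : ⟨e, e⟩.
[clever allegedly] is required to be ⟨e, e⟩. clever : t cannot yield ⟨e, e⟩ as functor, so allegedly : ⟨t, ⟨e, e⟩⟩.

⟨t, ⟨e, e⟩⟩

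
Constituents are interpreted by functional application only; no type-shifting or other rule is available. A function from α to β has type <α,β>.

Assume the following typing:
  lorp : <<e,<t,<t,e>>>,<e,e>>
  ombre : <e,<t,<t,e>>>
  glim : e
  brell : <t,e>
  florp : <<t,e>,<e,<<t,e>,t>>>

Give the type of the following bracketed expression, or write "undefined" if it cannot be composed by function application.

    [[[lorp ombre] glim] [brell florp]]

<<t,e>,t>

At [lorp ombre], lorp : <<e,<t,<t,e>>>,<e,e>> takes ombre : <e,<t,<t,e>>>, giving <e,e>.
At [[lorp ombre] glim], [lorp ombre] : <e,e> takes glim : e, giving e.
At [brell florp], florp : <<t,e>,<e,<<t,e>,t>>> takes brell : <t,e>, giving <e,<<t,e>,t>>.
At [[[lorp ombre] glim] [brell florp]], [brell florp] : <e,<<t,e>,t>> takes [[lorp ombre] glim] : e, giving <<t,e>,t>.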